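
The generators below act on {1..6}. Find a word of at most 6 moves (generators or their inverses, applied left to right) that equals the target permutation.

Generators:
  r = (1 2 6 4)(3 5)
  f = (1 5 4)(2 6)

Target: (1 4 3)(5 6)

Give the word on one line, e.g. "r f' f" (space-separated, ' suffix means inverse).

  after f: (1 5 4)(2 6)
  after f: (1 4 5)
  after r: (2 6 4 3 5)
  after f': (1 4 3)(5 6)

f f r f'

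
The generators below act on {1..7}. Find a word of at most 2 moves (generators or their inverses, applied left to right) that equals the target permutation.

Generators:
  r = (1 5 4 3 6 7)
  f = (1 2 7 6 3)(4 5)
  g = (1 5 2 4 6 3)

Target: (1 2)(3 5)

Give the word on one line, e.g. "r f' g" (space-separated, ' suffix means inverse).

r' f'

  after r': (1 7 6 3 4 5)
  after f': (1 2)(3 5)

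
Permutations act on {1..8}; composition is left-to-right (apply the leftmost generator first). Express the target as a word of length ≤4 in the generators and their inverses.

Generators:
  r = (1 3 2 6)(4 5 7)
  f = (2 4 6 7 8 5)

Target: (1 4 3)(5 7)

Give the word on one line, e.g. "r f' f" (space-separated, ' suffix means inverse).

  after f': (2 5 8 7 6 4)
  after r': (1 6 7 2 4 3)(5 8)
  after f': (1 4 3)(5 7)

f' r' f'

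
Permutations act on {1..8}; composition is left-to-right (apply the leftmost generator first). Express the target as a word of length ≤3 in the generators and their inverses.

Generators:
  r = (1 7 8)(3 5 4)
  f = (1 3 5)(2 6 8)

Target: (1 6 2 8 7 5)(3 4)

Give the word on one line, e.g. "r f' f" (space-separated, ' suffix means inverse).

r' f'

  after r': (1 8 7)(3 4 5)
  after f': (1 6 2 8 7 5)(3 4)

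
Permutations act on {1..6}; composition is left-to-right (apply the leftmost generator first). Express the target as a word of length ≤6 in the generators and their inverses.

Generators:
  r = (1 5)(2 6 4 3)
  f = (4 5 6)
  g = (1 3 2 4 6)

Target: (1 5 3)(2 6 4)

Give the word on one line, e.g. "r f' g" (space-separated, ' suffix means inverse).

g' g' f' r f

  after g': (1 6 4 2 3)
  after g': (1 4 3 6 2)
  after f': (1 6 2)(3 5 4)
  after r: (1 4 2 5 3)
  after f: (1 5 3)(2 6 4)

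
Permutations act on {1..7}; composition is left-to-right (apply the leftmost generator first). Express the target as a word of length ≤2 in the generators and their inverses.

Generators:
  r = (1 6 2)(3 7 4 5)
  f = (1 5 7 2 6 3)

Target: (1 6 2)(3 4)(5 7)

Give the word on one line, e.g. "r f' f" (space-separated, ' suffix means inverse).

r' r'

  after r': (1 2 6)(3 5 4 7)
  after r': (1 6 2)(3 4)(5 7)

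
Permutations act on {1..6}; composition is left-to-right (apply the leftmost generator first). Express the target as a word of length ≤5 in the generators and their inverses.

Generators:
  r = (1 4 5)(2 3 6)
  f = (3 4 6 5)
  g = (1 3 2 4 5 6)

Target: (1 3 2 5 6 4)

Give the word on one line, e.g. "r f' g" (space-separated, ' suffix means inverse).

r r f

  after r: (1 4 5)(2 3 6)
  after r: (1 5 4)(2 6 3)
  after f: (1 3 2 5 6 4)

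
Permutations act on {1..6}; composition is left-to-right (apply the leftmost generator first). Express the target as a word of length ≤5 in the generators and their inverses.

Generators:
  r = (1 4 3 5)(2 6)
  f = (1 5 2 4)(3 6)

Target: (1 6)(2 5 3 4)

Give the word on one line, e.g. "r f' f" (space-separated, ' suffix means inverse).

f' r' f r' f'

  after f': (1 4 2 5)(3 6)
  after r': (2 3)(4 6)
  after f: (1 5 2 6)(3 4)
  after r': (1 3)(5 6)
  after f': (1 6)(2 5 3 4)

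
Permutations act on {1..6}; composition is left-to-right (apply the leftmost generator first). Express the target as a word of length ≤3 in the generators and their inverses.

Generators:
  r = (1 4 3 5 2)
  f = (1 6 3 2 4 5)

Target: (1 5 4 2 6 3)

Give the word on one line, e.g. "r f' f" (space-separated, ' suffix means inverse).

r f

  after r: (1 4 3 5 2)
  after f: (1 5 4 2 6 3)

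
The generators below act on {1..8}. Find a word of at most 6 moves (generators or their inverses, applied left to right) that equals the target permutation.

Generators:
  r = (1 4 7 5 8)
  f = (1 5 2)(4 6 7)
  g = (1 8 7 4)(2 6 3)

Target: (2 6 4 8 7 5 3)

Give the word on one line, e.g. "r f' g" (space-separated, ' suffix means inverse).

g f r' g' f'

  after g: (1 8 7 4)(2 6 3)
  after f: (1 8 4 5 2 7 6 3)
  after r': (1 5 2 4 7 6 3 8)
  after g': (1 5 3)(2 7)(4 8)
  after f': (2 6 4 8 7 5 3)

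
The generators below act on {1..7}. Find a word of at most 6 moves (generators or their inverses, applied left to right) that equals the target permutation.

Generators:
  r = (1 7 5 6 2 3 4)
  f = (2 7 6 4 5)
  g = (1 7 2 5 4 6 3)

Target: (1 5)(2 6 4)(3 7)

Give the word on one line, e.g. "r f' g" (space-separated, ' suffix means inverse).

r f r f'

  after r: (1 7 5 6 2 3 4)
  after f: (1 6 7 2 3 5 4)
  after r: (1 2 4 7 3 6 5)
  after f': (1 5)(2 6 4)(3 7)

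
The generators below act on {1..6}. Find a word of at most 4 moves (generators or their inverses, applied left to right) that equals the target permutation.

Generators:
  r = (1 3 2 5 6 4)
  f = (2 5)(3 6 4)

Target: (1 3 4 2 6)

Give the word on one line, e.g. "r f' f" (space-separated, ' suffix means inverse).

  after f: (2 5)(3 6 4)
  after r: (1 3 4 2 6)

f r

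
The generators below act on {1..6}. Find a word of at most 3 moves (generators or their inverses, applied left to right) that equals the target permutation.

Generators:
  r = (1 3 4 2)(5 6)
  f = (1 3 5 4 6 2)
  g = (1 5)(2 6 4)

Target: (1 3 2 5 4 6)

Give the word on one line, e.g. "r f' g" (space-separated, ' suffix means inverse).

  after r: (1 3 4 2)(5 6)
  after g: (1 3 2 5 4 6)

r g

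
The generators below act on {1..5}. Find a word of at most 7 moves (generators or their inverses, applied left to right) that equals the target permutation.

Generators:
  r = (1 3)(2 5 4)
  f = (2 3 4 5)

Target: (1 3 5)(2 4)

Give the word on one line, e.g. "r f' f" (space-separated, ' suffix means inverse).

  after r: (1 3)(2 5 4)
  after f': (1 2 4 5 3)
  after r: (1 5)
  after f': (1 4 3 2 5)
  after f': (1 3 5)(2 4)

r f' r f' f'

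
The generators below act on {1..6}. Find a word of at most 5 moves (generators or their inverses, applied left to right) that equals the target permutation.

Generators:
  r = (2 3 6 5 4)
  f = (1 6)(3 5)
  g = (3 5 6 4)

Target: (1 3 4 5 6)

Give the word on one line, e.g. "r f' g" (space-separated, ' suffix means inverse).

  after f: (1 6)(3 5)
  after g': (1 5 4 6)
  after g': (1 3 4 5 6)

f g' g'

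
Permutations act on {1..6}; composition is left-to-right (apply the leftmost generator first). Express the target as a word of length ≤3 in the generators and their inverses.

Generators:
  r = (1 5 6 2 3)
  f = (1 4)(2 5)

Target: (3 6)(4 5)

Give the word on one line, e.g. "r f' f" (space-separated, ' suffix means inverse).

  after r': (1 3 2 6 5)
  after f': (1 3 5 4)(2 6)
  after r: (3 6)(4 5)

r' f' r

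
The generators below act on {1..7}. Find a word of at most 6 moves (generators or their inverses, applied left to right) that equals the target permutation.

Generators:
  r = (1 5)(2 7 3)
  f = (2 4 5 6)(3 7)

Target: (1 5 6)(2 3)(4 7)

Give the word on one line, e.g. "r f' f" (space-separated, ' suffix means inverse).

r f' r' f

  after r: (1 5)(2 7 3)
  after f': (1 4 2 3 6 5)
  after r': (1 4 3 6)(2 7)
  after f: (1 5 6)(2 3)(4 7)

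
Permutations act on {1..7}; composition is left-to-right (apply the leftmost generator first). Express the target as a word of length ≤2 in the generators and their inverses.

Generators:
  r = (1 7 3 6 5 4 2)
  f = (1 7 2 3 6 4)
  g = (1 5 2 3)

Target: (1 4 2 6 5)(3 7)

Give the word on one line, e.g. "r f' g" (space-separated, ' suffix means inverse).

g r

  after g: (1 5 2 3)
  after r: (1 4 2 6 5)(3 7)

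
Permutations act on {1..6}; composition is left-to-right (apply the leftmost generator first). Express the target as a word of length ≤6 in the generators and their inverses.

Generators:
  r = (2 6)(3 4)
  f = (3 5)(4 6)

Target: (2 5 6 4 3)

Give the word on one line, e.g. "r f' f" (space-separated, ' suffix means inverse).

  after r: (2 6)(3 4)
  after f': (2 4 5 3 6)
  after r: (2 3)(4 5)
  after f: (2 5 6 4 3)

r f' r f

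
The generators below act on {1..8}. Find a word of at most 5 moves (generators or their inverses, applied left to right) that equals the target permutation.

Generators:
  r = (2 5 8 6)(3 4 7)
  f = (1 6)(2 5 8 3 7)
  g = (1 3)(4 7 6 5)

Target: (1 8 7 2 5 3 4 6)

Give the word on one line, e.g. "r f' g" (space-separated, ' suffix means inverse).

r r g' f'

  after r: (2 5 8 6)(3 4 7)
  after r: (2 8)(3 7 4)(5 6)
  after g': (1 3 4)(2 8)(5 7)
  after f': (1 8 7 2 5 3 4 6)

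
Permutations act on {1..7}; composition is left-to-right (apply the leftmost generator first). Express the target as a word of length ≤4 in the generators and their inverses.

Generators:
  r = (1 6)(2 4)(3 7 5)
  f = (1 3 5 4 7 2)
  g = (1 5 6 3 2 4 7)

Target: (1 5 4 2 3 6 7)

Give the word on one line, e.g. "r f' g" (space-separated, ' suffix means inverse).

r g r'

  after r: (1 6)(2 4)(3 7 5)
  after g: (1 3)(2 7 6 5)
  after r': (1 5 4 2 3 6 7)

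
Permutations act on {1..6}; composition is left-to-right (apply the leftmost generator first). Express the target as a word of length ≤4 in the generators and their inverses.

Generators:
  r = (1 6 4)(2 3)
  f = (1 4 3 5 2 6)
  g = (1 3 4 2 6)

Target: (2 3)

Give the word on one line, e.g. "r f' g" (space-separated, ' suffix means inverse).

  after r: (1 6 4)(2 3)
  after r: (1 4 6)
  after r: (2 3)

r r r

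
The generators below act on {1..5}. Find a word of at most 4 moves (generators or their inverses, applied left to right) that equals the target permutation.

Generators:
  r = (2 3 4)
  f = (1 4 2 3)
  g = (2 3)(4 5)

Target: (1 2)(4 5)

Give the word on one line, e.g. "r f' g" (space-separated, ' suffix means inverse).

  after f': (1 3 2 4)
  after r': (1 2 3 4)
  after f: (1 3 2)
  after g': (1 2)(4 5)

f' r' f g'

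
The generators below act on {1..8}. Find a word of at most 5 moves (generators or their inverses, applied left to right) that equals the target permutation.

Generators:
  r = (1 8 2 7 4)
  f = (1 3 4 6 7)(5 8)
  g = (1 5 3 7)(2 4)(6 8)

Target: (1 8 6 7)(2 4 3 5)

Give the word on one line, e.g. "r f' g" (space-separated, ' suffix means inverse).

r f' r f'

  after r: (1 8 2 7 4)
  after f': (1 5 8 2 6 4 7 3)
  after r: (1 5 2 6)(3 8 7)
  after f': (1 8 6 7)(2 4 3 5)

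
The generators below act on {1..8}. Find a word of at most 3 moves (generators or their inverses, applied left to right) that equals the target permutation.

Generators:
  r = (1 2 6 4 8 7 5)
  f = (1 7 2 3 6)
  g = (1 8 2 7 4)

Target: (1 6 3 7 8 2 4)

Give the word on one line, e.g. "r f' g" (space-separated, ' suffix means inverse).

  after f': (1 6 3 2 7)
  after g: (1 6 3 7 8 2 4)

f' g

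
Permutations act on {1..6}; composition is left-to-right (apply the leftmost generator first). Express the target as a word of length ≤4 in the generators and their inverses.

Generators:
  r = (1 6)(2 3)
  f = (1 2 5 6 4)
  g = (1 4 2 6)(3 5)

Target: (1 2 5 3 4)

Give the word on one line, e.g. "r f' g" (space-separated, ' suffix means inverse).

r' g' r r

  after r': (1 6)(2 3)
  after g': (1 2 5 3 4)
  after r: (1 3 4 6)(2 5)
  after r: (1 2 5 3 4)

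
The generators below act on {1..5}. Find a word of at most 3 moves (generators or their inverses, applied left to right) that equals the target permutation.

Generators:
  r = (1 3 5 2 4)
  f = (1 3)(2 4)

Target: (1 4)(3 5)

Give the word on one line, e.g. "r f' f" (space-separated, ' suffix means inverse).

  after r': (1 4 2 5 3)
  after f': (1 2 5)
  after r: (1 4)(3 5)

r' f' r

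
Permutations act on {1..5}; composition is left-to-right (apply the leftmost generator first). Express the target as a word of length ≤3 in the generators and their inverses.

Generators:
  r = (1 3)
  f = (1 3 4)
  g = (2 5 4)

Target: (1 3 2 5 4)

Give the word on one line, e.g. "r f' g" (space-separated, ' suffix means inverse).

  after f: (1 3 4)
  after g': (1 3 5 2 4)
  after g': (1 3 2 5 4)

f g' g'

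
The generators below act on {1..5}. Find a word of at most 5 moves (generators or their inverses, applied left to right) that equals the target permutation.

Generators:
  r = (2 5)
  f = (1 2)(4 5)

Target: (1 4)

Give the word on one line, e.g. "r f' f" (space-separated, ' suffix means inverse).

  after f: (1 2)(4 5)
  after r: (1 5 4 2)
  after f': (1 4)

f r f'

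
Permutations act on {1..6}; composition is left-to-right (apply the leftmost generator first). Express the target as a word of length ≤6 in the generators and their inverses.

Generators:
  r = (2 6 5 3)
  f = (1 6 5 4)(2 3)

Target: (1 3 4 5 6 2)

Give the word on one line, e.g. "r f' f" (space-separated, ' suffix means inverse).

  after r': (2 3 5 6)
  after r': (2 5)(3 6)
  after f': (1 4 5 3)(2 6)
  after f': (1 5 2)(3 4 6)
  after r: (1 3 4 5 6 2)

r' r' f' f' r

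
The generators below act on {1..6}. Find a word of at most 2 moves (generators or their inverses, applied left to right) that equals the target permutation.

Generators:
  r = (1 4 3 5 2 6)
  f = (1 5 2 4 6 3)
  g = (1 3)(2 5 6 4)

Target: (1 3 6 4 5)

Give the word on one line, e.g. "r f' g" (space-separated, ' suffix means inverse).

  after r': (1 6 2 5 3 4)
  after f: (1 3 6 4 5)

r' f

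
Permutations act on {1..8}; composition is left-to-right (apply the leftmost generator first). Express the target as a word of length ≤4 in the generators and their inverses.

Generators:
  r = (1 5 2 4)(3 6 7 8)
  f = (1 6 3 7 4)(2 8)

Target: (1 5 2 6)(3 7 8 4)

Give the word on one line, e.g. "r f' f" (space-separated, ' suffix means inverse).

r f f

  after r: (1 5 2 4)(3 6 7 8)
  after f: (1 5 8 7 2)(4 6)
  after f: (1 5 2 6)(3 7 8 4)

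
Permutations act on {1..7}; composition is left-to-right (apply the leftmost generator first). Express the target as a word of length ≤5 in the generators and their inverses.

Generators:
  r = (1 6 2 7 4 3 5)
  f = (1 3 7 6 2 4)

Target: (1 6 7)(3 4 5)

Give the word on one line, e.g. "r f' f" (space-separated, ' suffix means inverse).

f' r f' r

  after f': (1 4 2 6 7 3)
  after r: (1 3 6 4 7 5)
  after f': (2 6)(3 7 5 4)
  after r: (1 6 7)(3 4 5)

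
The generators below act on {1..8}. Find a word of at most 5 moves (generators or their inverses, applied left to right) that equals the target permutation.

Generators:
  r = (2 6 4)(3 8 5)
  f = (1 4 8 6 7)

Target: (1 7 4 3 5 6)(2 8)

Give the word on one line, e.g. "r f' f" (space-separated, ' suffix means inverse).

  after f: (1 4 8 6 7)
  after r: (1 2 6 7)(3 8 4 5)
  after r: (1 6 7)(2 4 3 5 8)
  after f: (1 7 4 3 5 6)(2 8)

f r r f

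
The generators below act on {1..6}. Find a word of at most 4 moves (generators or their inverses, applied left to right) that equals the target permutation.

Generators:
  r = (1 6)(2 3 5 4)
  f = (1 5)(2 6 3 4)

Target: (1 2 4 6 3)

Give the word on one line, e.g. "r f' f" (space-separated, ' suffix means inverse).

r' f r'

  after r': (1 6)(2 4 5 3)
  after f: (1 3 6 5 4)
  after r': (1 2 4 6 3)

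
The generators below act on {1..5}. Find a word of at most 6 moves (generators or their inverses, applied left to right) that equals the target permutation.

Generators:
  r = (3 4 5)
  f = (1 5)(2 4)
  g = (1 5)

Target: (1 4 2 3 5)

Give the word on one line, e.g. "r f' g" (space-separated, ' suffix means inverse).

g' f g' r'

  after g': (1 5)
  after f: (2 4)
  after g': (1 5)(2 4)
  after r': (1 4 2 3 5)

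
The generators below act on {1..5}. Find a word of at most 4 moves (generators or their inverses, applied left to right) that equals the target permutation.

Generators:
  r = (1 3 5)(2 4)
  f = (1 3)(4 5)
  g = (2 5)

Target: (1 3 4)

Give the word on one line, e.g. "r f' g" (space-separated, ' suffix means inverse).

  after g: (2 5)
  after f': (1 3)(2 4 5)
  after r': (3 5 4)
  after f: (1 3 4)

g f' r' f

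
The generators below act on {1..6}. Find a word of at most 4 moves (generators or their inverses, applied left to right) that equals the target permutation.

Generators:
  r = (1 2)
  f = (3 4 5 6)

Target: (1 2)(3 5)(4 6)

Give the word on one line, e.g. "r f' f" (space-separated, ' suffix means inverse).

  after f': (3 6 5 4)
  after r': (1 2)(3 6 5 4)
  after f': (1 2)(3 5)(4 6)

f' r' f'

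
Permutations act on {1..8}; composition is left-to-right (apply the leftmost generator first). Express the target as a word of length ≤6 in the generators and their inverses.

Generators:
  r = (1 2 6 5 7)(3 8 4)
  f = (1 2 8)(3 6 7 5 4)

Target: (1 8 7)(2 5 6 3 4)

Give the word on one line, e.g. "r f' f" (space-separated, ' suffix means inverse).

f' r r r

  after f': (1 8 2)(3 4 5 7 6)
  after r: (1 4 7 5)(6 8)
  after r: (1 3 8 5 2 6 4)
  after r: (1 8 7)(2 5 6 3 4)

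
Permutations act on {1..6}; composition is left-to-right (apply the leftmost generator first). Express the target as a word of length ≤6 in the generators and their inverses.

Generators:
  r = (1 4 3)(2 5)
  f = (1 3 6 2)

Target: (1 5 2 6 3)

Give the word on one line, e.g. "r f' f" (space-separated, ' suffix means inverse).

  after f': (1 2 6 3)
  after r': (1 5 2 6 4)
  after r': (1 2 6)(3 4)
  after r': (1 5 2 6 3)

f' r' r' r'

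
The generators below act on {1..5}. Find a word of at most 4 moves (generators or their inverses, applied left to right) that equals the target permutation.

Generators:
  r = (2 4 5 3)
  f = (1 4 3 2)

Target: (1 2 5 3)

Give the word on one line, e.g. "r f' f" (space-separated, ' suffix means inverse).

  after r: (2 4 5 3)
  after r: (2 5)(3 4)
  after f': (1 2 5 3)

r r f'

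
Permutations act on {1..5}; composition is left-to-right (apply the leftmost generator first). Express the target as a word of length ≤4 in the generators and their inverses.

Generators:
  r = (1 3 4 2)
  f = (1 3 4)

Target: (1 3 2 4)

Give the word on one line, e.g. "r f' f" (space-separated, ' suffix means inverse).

f' r'

  after f': (1 4 3)
  after r': (1 3 2 4)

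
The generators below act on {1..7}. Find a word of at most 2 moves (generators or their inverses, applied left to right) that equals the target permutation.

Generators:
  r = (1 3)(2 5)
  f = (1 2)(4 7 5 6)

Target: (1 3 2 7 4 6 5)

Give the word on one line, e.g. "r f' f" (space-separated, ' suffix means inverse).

  after r': (1 3)(2 5)
  after f': (1 3 2 7 4 6 5)

r' f'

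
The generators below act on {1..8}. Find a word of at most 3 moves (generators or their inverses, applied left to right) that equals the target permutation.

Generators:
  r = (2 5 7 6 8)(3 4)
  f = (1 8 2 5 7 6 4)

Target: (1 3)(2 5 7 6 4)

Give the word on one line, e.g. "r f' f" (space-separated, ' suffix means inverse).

  after f': (1 4 6 7 5 2 8)
  after r: (1 3 4 8)
  after f: (1 3)(2 5 7 6 4)

f' r f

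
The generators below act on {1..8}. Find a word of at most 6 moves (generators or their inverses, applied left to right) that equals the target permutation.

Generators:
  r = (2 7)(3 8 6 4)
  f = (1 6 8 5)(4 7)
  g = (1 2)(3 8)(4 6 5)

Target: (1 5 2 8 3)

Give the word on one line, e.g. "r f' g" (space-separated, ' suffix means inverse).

  after r': (2 7)(3 4 6 8)
  after f: (1 6 5)(2 4 8 3 7)
  after r: (1 4 6 5)(2 3)
  after g': (1 5 2 8 3)

r' f r g'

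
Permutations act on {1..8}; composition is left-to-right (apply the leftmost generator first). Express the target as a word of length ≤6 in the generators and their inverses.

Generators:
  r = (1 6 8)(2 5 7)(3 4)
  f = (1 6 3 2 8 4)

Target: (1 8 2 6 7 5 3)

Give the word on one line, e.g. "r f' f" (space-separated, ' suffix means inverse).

  after f: (1 6 3 2 8 4)
  after f: (1 3 8)(2 4 6)
  after r': (1 4)(2 3 6 7 5)
  after f': (1 8 2 6 7 5 3)

f f r' f'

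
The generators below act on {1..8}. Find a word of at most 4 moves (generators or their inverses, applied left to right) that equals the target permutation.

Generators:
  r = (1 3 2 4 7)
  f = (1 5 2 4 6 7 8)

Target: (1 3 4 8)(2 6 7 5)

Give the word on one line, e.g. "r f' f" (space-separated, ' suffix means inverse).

r f

  after r: (1 3 2 4 7)
  after f: (1 3 4 8)(2 6 7 5)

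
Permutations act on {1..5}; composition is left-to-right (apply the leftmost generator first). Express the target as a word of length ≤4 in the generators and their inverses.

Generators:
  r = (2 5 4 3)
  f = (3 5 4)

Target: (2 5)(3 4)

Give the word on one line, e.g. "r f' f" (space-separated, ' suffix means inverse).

  after f': (3 4 5)
  after r': (2 3 5 4)
  after f': (2 4)
  after r': (2 5)(3 4)

f' r' f' r'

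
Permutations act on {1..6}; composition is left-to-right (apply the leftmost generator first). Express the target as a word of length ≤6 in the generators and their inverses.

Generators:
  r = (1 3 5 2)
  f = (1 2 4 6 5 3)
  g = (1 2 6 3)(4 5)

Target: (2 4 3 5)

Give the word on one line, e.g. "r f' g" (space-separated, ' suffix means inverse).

  after g': (1 3 6 2)(4 5)
  after f: (3 5 6 4)
  after f: (1 2 4)
  after r: (2 4 3 5)

g' f f r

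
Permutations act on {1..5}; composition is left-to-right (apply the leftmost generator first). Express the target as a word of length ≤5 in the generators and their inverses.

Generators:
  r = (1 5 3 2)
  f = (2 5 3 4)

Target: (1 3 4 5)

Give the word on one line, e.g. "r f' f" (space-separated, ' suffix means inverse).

f' r f

  after f': (2 4 3 5)
  after r: (1 5)(2 4)
  after f: (1 3 4 5)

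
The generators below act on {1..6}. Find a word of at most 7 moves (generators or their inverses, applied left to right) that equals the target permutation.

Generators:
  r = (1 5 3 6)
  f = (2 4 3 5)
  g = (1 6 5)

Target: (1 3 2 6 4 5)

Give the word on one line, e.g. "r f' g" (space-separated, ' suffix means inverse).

  after g: (1 6 5)
  after f: (1 6 2 4 3 5)
  after f: (1 6 4 5)(2 3)
  after g: (1 5 6 4)(2 3)
  after r: (1 3 2 6 4 5)

g f f g r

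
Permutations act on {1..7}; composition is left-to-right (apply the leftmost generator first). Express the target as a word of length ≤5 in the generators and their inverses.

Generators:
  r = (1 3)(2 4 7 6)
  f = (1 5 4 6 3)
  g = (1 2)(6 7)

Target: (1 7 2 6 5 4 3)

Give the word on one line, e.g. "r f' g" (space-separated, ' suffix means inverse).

g r' f' g' r

  after g: (1 2)(6 7)
  after r': (1 6 4 2 3)
  after f': (1 4 2 6 5)
  after g': (1 4)(2 7 6 5)
  after r: (1 7 2 6 5 4 3)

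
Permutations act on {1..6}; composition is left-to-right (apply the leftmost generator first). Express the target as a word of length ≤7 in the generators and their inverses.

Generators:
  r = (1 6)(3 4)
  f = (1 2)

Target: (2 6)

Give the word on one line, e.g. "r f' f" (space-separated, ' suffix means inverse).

r f' r' f' f'

  after r: (1 6)(3 4)
  after f': (1 6 2)(3 4)
  after r': (2 6)
  after f': (1 2 6)
  after f': (2 6)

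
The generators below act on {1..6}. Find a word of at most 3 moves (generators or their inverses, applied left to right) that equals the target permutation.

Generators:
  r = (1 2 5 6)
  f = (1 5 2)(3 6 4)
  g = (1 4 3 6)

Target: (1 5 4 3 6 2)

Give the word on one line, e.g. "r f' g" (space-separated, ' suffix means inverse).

r' r' g

  after r': (1 6 5 2)
  after r': (1 5)(2 6)
  after g: (1 5 4 3 6 2)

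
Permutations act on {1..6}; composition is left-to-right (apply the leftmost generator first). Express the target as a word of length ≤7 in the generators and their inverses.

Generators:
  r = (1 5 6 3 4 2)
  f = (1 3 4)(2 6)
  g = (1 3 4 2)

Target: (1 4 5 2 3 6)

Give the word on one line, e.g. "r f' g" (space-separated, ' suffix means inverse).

f r f' f' f'

  after f: (1 3 4)(2 6)
  after r: (1 4 5 6)(2 3)
  after f': (1 3 6 4 5 2)
  after f': (2 4 5 6 3)
  after f': (1 4 5 2 3 6)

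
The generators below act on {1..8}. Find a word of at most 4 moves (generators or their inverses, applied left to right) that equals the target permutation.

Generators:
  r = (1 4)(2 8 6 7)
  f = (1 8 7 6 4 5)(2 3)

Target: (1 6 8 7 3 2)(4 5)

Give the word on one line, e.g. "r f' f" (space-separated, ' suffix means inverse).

r f'

  after r: (1 4)(2 8 6 7)
  after f': (1 6 8 7 3 2)(4 5)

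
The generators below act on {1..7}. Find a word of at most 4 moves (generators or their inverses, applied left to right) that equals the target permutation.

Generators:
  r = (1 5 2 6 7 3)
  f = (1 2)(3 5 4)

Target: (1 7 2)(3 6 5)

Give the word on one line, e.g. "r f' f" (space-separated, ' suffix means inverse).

r' r'

  after r': (1 3 7 6 2 5)
  after r': (1 7 2)(3 6 5)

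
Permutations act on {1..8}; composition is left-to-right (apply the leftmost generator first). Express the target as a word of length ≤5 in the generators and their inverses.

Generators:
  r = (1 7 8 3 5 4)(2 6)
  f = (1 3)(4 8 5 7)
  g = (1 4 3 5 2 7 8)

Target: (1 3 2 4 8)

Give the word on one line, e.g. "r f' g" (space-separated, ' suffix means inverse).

  after g': (1 8 7 2 5 3 4)
  after f': (1 4 3 7 2 8 5)
  after g': (2 7 5 8 3)
  after f: (1 3 2 4 8)

g' f' g' f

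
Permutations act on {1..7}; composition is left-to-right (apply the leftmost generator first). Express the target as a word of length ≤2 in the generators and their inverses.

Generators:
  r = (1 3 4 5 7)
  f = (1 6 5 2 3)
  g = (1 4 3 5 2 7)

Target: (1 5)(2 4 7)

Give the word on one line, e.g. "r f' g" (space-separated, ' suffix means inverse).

g' r'

  after g': (1 7 2 5 3 4)
  after r': (1 5)(2 4 7)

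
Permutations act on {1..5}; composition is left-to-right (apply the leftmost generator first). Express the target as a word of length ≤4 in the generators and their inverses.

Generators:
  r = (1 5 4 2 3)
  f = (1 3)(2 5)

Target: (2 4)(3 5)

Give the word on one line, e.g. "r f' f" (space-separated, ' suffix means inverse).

  after f': (1 3)(2 5)
  after r: (2 4)(3 5)

f' r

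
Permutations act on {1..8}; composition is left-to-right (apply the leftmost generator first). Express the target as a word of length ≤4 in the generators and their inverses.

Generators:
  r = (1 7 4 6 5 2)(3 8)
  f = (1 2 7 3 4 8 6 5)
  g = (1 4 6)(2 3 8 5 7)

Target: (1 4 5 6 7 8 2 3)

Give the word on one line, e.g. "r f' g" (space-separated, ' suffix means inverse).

  after r: (1 7 4 6 5 2)(3 8)
  after g': (1 5 7)(2 6 8)
  after g': (1 8 7 6 3 2 4)
  after f': (1 4 5 6 7 8 2 3)

r g' g' f'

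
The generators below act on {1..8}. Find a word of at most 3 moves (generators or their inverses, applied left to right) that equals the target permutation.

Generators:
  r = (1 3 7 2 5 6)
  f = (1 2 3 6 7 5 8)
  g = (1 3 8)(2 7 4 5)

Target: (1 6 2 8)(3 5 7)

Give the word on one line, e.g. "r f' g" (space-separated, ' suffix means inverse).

  after r: (1 3 7 2 5 6)
  after f: (1 6 2 8)(3 5 7)

r f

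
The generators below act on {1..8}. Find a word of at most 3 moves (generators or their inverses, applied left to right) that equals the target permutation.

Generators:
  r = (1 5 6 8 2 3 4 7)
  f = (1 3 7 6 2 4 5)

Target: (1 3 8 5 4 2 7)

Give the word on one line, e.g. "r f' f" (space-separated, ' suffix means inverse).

r f' r'

  after r: (1 5 6 8 2 3 4 7)
  after f': (1 4 3 2)(5 7)(6 8)
  after r': (1 3 8 5 4 2 7)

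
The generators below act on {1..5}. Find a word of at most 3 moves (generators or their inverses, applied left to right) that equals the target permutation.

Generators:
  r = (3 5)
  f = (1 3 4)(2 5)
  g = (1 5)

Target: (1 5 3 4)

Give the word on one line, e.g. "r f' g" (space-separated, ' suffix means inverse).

  after g: (1 5)
  after f': (1 2 5 4 3)
  after f': (1 5 3 4)

g f' f'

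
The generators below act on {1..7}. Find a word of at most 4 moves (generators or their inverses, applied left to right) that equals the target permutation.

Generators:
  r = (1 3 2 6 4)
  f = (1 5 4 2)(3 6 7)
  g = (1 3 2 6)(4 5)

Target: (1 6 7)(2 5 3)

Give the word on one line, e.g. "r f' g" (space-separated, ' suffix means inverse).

f' f' r'

  after f': (1 2 4 5)(3 7 6)
  after f': (1 4)(2 5)(3 6 7)
  after r': (1 6 7)(2 5 3)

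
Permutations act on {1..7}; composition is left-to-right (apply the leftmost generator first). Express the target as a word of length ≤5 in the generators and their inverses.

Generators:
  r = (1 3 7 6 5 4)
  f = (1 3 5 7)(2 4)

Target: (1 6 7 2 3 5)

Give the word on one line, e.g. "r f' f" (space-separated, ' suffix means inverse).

  after f': (1 7 5 3)(2 4)
  after r: (1 6 5 7 4 2)
  after f: (1 6 7 2 3 5)

f' r f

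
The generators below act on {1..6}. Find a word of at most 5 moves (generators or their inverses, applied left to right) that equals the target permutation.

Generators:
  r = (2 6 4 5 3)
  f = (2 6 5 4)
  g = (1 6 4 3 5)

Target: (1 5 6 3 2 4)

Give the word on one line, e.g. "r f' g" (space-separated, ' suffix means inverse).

g r' g f' r

  after g: (1 6 4 3 5)
  after r': (1 2 3 4 5)
  after g: (1 2 5 6 4)
  after f': (1 4)(2 6 5)
  after r: (1 5 6 3 2 4)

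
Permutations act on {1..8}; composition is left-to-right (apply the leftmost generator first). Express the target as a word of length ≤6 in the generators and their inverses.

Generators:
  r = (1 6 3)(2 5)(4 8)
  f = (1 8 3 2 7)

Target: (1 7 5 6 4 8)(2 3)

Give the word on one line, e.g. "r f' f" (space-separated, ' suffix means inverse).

  after r: (1 6 3)(2 5)(4 8)
  after f': (1 6 8 4)(2 5 3 7)
  after r': (3 7 5 6 4)
  after f': (1 7 5 6 4 8)(2 3)

r f' r' f'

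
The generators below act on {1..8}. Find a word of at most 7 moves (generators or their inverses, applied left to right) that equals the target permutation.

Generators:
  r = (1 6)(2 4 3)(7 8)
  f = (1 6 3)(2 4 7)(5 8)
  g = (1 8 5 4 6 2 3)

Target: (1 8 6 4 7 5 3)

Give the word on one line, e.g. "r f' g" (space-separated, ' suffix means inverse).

  after g: (1 8 5 4 6 2 3)
  after g: (1 5 6 3 8 4 2)
  after f: (1 8 7 2 6)(3 5)
  after f: (1 5)(2 3 8)(4 7)
  after g': (1 8 6 4 7 5 3)

g g f f g'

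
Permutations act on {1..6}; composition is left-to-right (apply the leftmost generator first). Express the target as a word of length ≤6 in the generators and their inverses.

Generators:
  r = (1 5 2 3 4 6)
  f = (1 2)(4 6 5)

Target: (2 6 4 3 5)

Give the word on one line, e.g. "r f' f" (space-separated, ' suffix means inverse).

  after f': (1 2)(4 5 6)
  after r': (1 5 4)(2 6 3)
  after f': (1 6 3)(2 4)
  after r: (2 6 4 3 5)

f' r' f' r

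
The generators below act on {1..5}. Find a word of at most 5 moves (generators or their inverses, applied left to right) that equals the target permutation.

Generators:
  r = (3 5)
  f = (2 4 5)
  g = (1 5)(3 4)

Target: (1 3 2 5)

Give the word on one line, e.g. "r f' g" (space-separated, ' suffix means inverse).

  after g': (1 5)(3 4)
  after r': (1 3 4 5)
  after f': (1 3 2 5)

g' r' f'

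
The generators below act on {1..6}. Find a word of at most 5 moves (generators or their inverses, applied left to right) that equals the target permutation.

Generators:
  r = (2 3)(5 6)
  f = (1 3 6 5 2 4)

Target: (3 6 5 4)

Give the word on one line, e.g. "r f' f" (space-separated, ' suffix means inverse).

r f' f' r' f'

  after r: (2 3)(5 6)
  after f': (1 4 2)(3 5)
  after f': (1 2 4 5)(3 6)
  after r': (1 3 5)(2 4 6)
  after f': (3 6 5 4)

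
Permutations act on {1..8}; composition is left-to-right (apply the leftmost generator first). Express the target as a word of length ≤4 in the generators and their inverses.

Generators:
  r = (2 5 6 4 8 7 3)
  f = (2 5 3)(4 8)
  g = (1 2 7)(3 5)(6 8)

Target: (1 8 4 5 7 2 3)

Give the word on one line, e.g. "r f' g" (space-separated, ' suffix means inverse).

  after f: (2 5 3)(4 8)
  after g': (1 7 2 3)(4 6 8)
  after f: (1 7 5 3)(4 6)
  after r': (1 8 4 5 7 2 3)

f g' f r'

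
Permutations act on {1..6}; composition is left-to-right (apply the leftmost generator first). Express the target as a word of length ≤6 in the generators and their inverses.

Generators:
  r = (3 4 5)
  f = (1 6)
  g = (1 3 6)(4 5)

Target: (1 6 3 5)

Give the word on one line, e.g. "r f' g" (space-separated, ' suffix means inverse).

  after r: (3 4 5)
  after f: (1 6)(3 4 5)
  after f: (3 4 5)
  after g': (1 6 3 5)

r f f g'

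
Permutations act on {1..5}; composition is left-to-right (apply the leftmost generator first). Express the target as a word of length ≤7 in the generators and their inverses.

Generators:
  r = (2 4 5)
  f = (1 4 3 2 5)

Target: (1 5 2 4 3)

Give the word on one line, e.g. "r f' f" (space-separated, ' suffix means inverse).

  after r': (2 5 4)
  after r': (2 4 5)
  after f': (1 5 3 4 2)
  after f': (1 2 5 4 3)
  after r': (1 5 2 4 3)

r' r' f' f' r'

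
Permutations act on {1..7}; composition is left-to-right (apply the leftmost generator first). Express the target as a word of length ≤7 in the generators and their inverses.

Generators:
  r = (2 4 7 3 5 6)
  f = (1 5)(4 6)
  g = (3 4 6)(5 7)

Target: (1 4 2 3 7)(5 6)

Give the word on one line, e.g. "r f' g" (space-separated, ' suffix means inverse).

  after f': (1 5)(4 6)
  after r: (1 6 7 3 5)(2 4)
  after r: (1 2 7 5)(3 6)
  after f': (1 2 7)(3 4 6)
  after r: (1 4 2 3 7)(5 6)

f' r r f' r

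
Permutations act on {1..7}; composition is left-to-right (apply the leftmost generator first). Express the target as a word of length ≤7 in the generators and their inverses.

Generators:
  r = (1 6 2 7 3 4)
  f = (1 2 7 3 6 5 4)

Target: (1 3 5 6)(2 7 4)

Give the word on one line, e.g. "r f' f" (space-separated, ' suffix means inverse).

r' f' r' f r'

  after r': (1 4 3 7 2 6)
  after f': (1 5 6 4 7)(2 3)
  after r': (1 5)(2 7 4)(3 6)
  after f: (1 4 7)(2 3 5)
  after r': (1 3 5 6)(2 7 4)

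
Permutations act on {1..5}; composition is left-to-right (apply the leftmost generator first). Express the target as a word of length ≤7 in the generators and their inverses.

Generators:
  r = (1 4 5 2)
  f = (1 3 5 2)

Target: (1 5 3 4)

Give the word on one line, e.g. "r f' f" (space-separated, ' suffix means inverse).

r r f' r f

  after r: (1 4 5 2)
  after r: (1 5)(2 4)
  after f': (1 3)(2 4 5)
  after r: (1 3 4 2 5)
  after f: (1 5 3 4)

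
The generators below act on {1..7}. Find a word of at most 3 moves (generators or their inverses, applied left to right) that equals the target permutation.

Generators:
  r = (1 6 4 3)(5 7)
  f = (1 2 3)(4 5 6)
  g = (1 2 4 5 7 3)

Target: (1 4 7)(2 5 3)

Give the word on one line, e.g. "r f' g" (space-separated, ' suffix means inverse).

g g

  after g: (1 2 4 5 7 3)
  after g: (1 4 7)(2 5 3)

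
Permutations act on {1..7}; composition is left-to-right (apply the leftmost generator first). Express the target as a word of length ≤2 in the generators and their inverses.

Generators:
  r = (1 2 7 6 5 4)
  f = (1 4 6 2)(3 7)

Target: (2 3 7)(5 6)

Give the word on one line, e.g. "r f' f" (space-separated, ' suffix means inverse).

  after r: (1 2 7 6 5 4)
  after f: (2 3 7)(5 6)

r f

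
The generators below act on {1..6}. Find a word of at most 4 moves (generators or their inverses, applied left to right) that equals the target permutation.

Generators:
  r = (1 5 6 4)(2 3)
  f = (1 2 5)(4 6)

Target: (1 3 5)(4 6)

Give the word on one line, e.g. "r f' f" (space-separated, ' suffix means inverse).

  after r: (1 5 6 4)(2 3)
  after f': (1 2 3)(4 5)
  after r: (1 3 5)(4 6)

r f' r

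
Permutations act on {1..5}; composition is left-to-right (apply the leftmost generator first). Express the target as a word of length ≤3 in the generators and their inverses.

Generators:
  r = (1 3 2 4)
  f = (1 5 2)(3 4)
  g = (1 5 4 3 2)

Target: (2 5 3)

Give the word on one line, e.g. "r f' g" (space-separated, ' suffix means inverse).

r g' r

  after r: (1 3 2 4)
  after g': (1 4 2 5)
  after r: (2 5 3)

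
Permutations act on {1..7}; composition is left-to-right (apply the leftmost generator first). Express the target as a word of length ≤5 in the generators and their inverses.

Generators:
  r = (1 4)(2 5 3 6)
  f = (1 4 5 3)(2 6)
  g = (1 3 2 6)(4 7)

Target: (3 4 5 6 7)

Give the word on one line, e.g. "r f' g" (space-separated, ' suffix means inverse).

  after g: (1 3 2 6)(4 7)
  after f: (3 6 4 7 5)
  after g: (1 3)(2 6 7 5)
  after f: (3 4 5 6 7)

g f g f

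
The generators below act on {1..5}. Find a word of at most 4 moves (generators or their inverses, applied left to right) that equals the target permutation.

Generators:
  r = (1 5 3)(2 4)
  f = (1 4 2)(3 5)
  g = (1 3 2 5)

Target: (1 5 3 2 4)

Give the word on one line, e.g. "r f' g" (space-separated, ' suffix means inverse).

  after r': (1 3 5)(2 4)
  after r': (1 5 3)
  after f: (1 3 4 2)
  after f: (1 5 3 2 4)

r' r' f f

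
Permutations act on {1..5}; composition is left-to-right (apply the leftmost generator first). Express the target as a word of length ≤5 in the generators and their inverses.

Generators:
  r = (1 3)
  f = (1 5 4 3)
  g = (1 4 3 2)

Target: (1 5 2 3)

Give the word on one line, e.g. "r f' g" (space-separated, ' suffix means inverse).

  after g: (1 4 3 2)
  after r': (1 4)(2 3)
  after f': (1 5)(2 4 3)
  after r': (1 5 3 2 4)
  after g: (1 5 2 3)

g r' f' r' g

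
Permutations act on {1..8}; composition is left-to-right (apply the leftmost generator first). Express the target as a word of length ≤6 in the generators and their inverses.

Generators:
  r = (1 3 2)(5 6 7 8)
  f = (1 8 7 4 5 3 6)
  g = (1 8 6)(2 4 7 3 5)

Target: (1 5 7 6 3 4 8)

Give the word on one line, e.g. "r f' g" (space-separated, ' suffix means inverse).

g f g f'

  after g: (1 8 6)(2 4 7 3 5)
  after f: (1 7 6 8)(2 5)
  after g: (1 3 5 4 7)
  after f': (1 5 7 6 3 4 8)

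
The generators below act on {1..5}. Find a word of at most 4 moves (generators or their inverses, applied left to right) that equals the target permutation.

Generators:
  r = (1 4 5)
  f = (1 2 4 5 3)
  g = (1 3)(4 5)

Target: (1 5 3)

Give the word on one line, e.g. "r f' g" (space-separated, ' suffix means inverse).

r g

  after r: (1 4 5)
  after g: (1 5 3)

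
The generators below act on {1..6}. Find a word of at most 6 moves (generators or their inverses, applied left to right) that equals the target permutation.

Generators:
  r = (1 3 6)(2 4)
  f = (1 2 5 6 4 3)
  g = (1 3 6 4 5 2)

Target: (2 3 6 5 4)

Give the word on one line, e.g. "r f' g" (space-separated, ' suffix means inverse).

  after f: (1 2 5 6 4 3)
  after r: (1 4 6 2 5)
  after f: (1 3)(2 6 5)
  after r': (2 3 6 5 4)

f r f r'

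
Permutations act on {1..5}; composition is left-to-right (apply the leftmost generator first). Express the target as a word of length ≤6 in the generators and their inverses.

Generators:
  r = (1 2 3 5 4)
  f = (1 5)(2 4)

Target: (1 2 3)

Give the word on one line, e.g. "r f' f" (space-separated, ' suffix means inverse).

  after f': (1 5)(2 4)
  after r': (1 3 2 5 4)
  after f: (1 3 4 5 2)
  after f: (1 3 2 5 4)
  after r': (1 2 3)

f' r' f f r'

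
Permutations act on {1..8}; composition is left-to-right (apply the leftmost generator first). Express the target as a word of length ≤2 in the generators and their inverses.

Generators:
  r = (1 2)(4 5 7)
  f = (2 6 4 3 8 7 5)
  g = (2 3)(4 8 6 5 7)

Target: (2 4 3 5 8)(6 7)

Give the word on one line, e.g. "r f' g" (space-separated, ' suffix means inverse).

  after g: (2 3)(4 8 6 5 7)
  after f': (2 4 3 5 8)(6 7)

g f'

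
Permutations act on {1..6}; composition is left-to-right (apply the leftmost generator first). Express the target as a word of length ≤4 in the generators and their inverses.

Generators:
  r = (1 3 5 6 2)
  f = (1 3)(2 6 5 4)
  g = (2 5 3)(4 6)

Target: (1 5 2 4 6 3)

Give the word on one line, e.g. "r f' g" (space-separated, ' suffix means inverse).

  after r': (1 2 6 5 3)
  after g: (1 5 2 4 6 3)

r' g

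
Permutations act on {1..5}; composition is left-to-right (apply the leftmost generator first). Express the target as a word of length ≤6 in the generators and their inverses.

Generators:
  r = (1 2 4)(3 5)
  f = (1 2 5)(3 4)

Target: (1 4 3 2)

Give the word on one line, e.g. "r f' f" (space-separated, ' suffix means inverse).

  after f': (1 5 2)(3 4)
  after f': (1 2 5)
  after r': (2 3 5 4)
  after f: (1 2 4 5 3)
  after r: (1 4 3 2)

f' f' r' f r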